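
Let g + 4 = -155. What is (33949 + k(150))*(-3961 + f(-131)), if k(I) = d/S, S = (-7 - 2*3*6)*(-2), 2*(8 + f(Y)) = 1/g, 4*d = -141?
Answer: -14739703529045/109392 ≈ -1.3474e+8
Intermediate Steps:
g = -159 (g = -4 - 155 = -159)
d = -141/4 (d = (¼)*(-141) = -141/4 ≈ -35.250)
f(Y) = -2545/318 (f(Y) = -8 + (½)/(-159) = -8 + (½)*(-1/159) = -8 - 1/318 = -2545/318)
S = 86 (S = (-7 - 6*6)*(-2) = (-7 - 36)*(-2) = -43*(-2) = 86)
k(I) = -141/344 (k(I) = -141/4/86 = -141/4*1/86 = -141/344)
(33949 + k(150))*(-3961 + f(-131)) = (33949 - 141/344)*(-3961 - 2545/318) = (11678315/344)*(-1262143/318) = -14739703529045/109392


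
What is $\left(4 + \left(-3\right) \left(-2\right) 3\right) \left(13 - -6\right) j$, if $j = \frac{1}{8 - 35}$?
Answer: $- \frac{418}{27} \approx -15.481$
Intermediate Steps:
$j = - \frac{1}{27}$ ($j = \frac{1}{-27} = - \frac{1}{27} \approx -0.037037$)
$\left(4 + \left(-3\right) \left(-2\right) 3\right) \left(13 - -6\right) j = \left(4 + \left(-3\right) \left(-2\right) 3\right) \left(13 - -6\right) \left(- \frac{1}{27}\right) = \left(4 + 6 \cdot 3\right) \left(13 + 6\right) \left(- \frac{1}{27}\right) = \left(4 + 18\right) 19 \left(- \frac{1}{27}\right) = 22 \cdot 19 \left(- \frac{1}{27}\right) = 418 \left(- \frac{1}{27}\right) = - \frac{418}{27}$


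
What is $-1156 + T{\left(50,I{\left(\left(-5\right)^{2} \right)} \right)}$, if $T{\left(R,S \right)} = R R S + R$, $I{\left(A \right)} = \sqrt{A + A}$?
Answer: $-1106 + 12500 \sqrt{2} \approx 16572.0$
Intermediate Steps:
$I{\left(A \right)} = \sqrt{2} \sqrt{A}$ ($I{\left(A \right)} = \sqrt{2 A} = \sqrt{2} \sqrt{A}$)
$T{\left(R,S \right)} = R + S R^{2}$ ($T{\left(R,S \right)} = R^{2} S + R = S R^{2} + R = R + S R^{2}$)
$-1156 + T{\left(50,I{\left(\left(-5\right)^{2} \right)} \right)} = -1156 + 50 \left(1 + 50 \sqrt{2} \sqrt{\left(-5\right)^{2}}\right) = -1156 + 50 \left(1 + 50 \sqrt{2} \sqrt{25}\right) = -1156 + 50 \left(1 + 50 \sqrt{2} \cdot 5\right) = -1156 + 50 \left(1 + 50 \cdot 5 \sqrt{2}\right) = -1156 + 50 \left(1 + 250 \sqrt{2}\right) = -1156 + \left(50 + 12500 \sqrt{2}\right) = -1106 + 12500 \sqrt{2}$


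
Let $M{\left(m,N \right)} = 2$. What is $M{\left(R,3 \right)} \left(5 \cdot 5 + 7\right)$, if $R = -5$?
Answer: $64$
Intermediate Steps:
$M{\left(R,3 \right)} \left(5 \cdot 5 + 7\right) = 2 \left(5 \cdot 5 + 7\right) = 2 \left(25 + 7\right) = 2 \cdot 32 = 64$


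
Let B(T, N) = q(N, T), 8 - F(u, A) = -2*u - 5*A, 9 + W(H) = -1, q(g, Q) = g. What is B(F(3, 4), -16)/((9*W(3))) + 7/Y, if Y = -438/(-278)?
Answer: 15179/3285 ≈ 4.6207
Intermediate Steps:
W(H) = -10 (W(H) = -9 - 1 = -10)
F(u, A) = 8 + 2*u + 5*A (F(u, A) = 8 - (-2*u - 5*A) = 8 - (-5*A - 2*u) = 8 + (2*u + 5*A) = 8 + 2*u + 5*A)
B(T, N) = N
Y = 219/139 (Y = -438*(-1/278) = 219/139 ≈ 1.5755)
B(F(3, 4), -16)/((9*W(3))) + 7/Y = -16/(9*(-10)) + 7/(219/139) = -16/(-90) + 7*(139/219) = -16*(-1/90) + 973/219 = 8/45 + 973/219 = 15179/3285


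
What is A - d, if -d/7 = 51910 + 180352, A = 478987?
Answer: 2104821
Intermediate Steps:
d = -1625834 (d = -7*(51910 + 180352) = -7*232262 = -1625834)
A - d = 478987 - 1*(-1625834) = 478987 + 1625834 = 2104821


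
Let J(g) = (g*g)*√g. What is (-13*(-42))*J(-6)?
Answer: 19656*I*√6 ≈ 48147.0*I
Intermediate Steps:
J(g) = g^(5/2) (J(g) = g²*√g = g^(5/2))
(-13*(-42))*J(-6) = (-13*(-42))*(-6)^(5/2) = 546*(36*I*√6) = 19656*I*√6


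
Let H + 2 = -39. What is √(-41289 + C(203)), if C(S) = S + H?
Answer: I*√41127 ≈ 202.8*I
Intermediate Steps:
H = -41 (H = -2 - 39 = -41)
C(S) = -41 + S (C(S) = S - 41 = -41 + S)
√(-41289 + C(203)) = √(-41289 + (-41 + 203)) = √(-41289 + 162) = √(-41127) = I*√41127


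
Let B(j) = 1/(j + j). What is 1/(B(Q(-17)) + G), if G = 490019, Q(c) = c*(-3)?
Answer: 102/49981939 ≈ 2.0407e-6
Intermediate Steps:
Q(c) = -3*c
B(j) = 1/(2*j)
1/(B(Q(-17)) + G) = 1/(1/(2*((-3*(-17)))) + 490019) = 1/((½)/51 + 490019) = 1/((½)*(1/51) + 490019) = 1/(1/102 + 490019) = 1/(49981939/102) = 102/49981939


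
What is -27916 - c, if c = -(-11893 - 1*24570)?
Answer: -64379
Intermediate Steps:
c = 36463 (c = -(-11893 - 24570) = -1*(-36463) = 36463)
-27916 - c = -27916 - 1*36463 = -27916 - 36463 = -64379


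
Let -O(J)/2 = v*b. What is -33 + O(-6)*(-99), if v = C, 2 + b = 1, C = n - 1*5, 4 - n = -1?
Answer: -33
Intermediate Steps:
n = 5 (n = 4 - 1*(-1) = 4 + 1 = 5)
C = 0 (C = 5 - 1*5 = 5 - 5 = 0)
b = -1 (b = -2 + 1 = -1)
v = 0
O(J) = 0 (O(J) = -0*(-1) = -2*0 = 0)
-33 + O(-6)*(-99) = -33 + 0*(-99) = -33 + 0 = -33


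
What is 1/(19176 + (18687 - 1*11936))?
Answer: 1/25927 ≈ 3.8570e-5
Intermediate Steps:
1/(19176 + (18687 - 1*11936)) = 1/(19176 + (18687 - 11936)) = 1/(19176 + 6751) = 1/25927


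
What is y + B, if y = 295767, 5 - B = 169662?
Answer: 126110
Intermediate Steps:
B = -169657 (B = 5 - 1*169662 = 5 - 169662 = -169657)
y + B = 295767 - 169657 = 126110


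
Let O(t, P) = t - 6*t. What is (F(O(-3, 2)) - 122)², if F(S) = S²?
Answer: 10609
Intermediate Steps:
O(t, P) = -5*t (O(t, P) = t - 6*t = -5*t)
(F(O(-3, 2)) - 122)² = ((-5*(-3))² - 122)² = (15² - 122)² = (225 - 122)² = 103² = 10609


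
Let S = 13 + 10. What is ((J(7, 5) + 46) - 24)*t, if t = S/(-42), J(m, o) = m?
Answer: -667/42 ≈ -15.881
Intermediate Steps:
S = 23
t = -23/42 (t = 23/(-42) = 23*(-1/42) = -23/42 ≈ -0.54762)
((J(7, 5) + 46) - 24)*t = ((7 + 46) - 24)*(-23/42) = (53 - 24)*(-23/42) = 29*(-23/42) = -667/42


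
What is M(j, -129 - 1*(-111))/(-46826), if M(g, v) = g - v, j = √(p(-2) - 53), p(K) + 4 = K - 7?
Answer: -9/23413 - I*√66/46826 ≈ -0.0003844 - 0.00017349*I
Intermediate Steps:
p(K) = -11 + K (p(K) = -4 + (K - 7) = -4 + (-7 + K) = -11 + K)
j = I*√66 (j = √((-11 - 2) - 53) = √(-13 - 53) = √(-66) = I*√66 ≈ 8.124*I)
M(j, -129 - 1*(-111))/(-46826) = (I*√66 - (-129 - 1*(-111)))/(-46826) = (I*√66 - (-129 + 111))*(-1/46826) = (I*√66 - 1*(-18))*(-1/46826) = (I*√66 + 18)*(-1/46826) = (18 + I*√66)*(-1/46826) = -9/23413 - I*√66/46826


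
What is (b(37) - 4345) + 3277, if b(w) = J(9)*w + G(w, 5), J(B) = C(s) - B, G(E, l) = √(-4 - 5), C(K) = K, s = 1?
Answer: -1364 + 3*I ≈ -1364.0 + 3.0*I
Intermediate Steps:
G(E, l) = 3*I (G(E, l) = √(-9) = 3*I)
J(B) = 1 - B
b(w) = -8*w + 3*I (b(w) = (1 - 1*9)*w + 3*I = (1 - 9)*w + 3*I = -8*w + 3*I)
(b(37) - 4345) + 3277 = ((-8*37 + 3*I) - 4345) + 3277 = ((-296 + 3*I) - 4345) + 3277 = (-4641 + 3*I) + 3277 = -1364 + 3*I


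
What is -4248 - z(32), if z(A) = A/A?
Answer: -4249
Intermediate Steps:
z(A) = 1
-4248 - z(32) = -4248 - 1*1 = -4248 - 1 = -4249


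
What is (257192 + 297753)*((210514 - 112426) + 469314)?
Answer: 314876902890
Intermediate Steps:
(257192 + 297753)*((210514 - 112426) + 469314) = 554945*(98088 + 469314) = 554945*567402 = 314876902890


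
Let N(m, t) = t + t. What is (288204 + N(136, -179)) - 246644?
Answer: 41202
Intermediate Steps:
N(m, t) = 2*t
(288204 + N(136, -179)) - 246644 = (288204 + 2*(-179)) - 246644 = (288204 - 358) - 246644 = 287846 - 246644 = 41202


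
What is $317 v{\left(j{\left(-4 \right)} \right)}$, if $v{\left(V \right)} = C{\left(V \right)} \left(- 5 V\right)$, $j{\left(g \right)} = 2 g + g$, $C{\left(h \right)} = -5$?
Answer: $-95100$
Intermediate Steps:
$j{\left(g \right)} = 3 g$
$v{\left(V \right)} = 25 V$ ($v{\left(V \right)} = - 5 \left(- 5 V\right) = 25 V$)
$317 v{\left(j{\left(-4 \right)} \right)} = 317 \cdot 25 \cdot 3 \left(-4\right) = 317 \cdot 25 \left(-12\right) = 317 \left(-300\right) = -95100$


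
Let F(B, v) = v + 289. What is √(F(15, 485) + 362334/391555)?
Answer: 4*√7425495615045/391555 ≈ 27.837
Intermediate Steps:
F(B, v) = 289 + v
√(F(15, 485) + 362334/391555) = √((289 + 485) + 362334/391555) = √(774 + 362334*(1/391555)) = √(774 + 362334/391555) = √(303425904/391555) = 4*√7425495615045/391555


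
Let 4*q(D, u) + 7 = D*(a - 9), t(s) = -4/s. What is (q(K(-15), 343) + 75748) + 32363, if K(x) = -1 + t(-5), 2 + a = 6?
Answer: 216219/2 ≈ 1.0811e+5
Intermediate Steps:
a = 4 (a = -2 + 6 = 4)
K(x) = -⅕ (K(x) = -1 - 4/(-5) = -1 - 4*(-⅕) = -1 + ⅘ = -⅕)
q(D, u) = -7/4 - 5*D/4 (q(D, u) = -7/4 + (D*(4 - 9))/4 = -7/4 + (D*(-5))/4 = -7/4 + (-5*D)/4 = -7/4 - 5*D/4)
(q(K(-15), 343) + 75748) + 32363 = ((-7/4 - 5/4*(-⅕)) + 75748) + 32363 = ((-7/4 + ¼) + 75748) + 32363 = (-3/2 + 75748) + 32363 = 151493/2 + 32363 = 216219/2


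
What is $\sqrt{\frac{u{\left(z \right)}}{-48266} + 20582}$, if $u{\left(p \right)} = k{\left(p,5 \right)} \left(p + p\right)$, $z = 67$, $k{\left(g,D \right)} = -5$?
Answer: $\frac{\sqrt{11986999647553}}{24133} \approx 143.46$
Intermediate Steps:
$u{\left(p \right)} = - 10 p$ ($u{\left(p \right)} = - 5 \left(p + p\right) = - 5 \cdot 2 p = - 10 p$)
$\sqrt{\frac{u{\left(z \right)}}{-48266} + 20582} = \sqrt{\frac{\left(-10\right) 67}{-48266} + 20582} = \sqrt{\left(-670\right) \left(- \frac{1}{48266}\right) + 20582} = \sqrt{\frac{335}{24133} + 20582} = \sqrt{\frac{496705741}{24133}} = \frac{\sqrt{11986999647553}}{24133}$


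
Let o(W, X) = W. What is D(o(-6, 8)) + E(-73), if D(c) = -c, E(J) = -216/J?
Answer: 654/73 ≈ 8.9589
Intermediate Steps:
D(o(-6, 8)) + E(-73) = -1*(-6) - 216/(-73) = 6 - 216*(-1/73) = 6 + 216/73 = 654/73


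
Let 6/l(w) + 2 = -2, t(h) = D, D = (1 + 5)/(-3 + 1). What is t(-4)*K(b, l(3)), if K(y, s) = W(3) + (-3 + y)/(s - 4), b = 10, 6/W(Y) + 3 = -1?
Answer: 183/22 ≈ 8.3182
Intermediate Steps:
W(Y) = -3/2 (W(Y) = 6/(-3 - 1) = 6/(-4) = 6*(-¼) = -3/2)
D = -3 (D = 6/(-2) = 6*(-½) = -3)
t(h) = -3
l(w) = -3/2 (l(w) = 6/(-2 - 2) = 6/(-4) = 6*(-¼) = -3/2)
K(y, s) = -3/2 + (-3 + y)/(-4 + s) (K(y, s) = -3/2 + (-3 + y)/(s - 4) = -3/2 + (-3 + y)/(-4 + s))
t(-4)*K(b, l(3)) = -3*(3 + 10 - 3/2*(-3/2))/(-4 - 3/2) = -3*(3 + 10 + 9/4)/(-11/2) = -(-6)*61/(11*4) = -3*(-61/22) = 183/22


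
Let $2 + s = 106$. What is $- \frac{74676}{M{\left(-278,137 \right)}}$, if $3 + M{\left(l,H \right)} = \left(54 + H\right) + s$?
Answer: $- \frac{18669}{73} \approx -255.74$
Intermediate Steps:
$s = 104$ ($s = -2 + 106 = 104$)
$M{\left(l,H \right)} = 155 + H$ ($M{\left(l,H \right)} = -3 + \left(\left(54 + H\right) + 104\right) = -3 + \left(158 + H\right) = 155 + H$)
$- \frac{74676}{M{\left(-278,137 \right)}} = - \frac{74676}{155 + 137} = - \frac{74676}{292} = \left(-74676\right) \frac{1}{292} = - \frac{18669}{73}$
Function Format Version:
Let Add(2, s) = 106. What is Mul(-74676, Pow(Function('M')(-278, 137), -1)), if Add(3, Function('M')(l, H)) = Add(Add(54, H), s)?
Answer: Rational(-18669, 73) ≈ -255.74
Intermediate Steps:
s = 104 (s = Add(-2, 106) = 104)
Function('M')(l, H) = Add(155, H) (Function('M')(l, H) = Add(-3, Add(Add(54, H), 104)) = Add(-3, Add(158, H)) = Add(155, H))
Mul(-74676, Pow(Function('M')(-278, 137), -1)) = Mul(-74676, Pow(Add(155, 137), -1)) = Mul(-74676, Pow(292, -1)) = Mul(-74676, Rational(1, 292)) = Rational(-18669, 73)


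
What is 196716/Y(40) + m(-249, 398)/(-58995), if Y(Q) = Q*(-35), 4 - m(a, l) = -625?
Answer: -580307051/4129650 ≈ -140.52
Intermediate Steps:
m(a, l) = 629 (m(a, l) = 4 - 1*(-625) = 4 + 625 = 629)
Y(Q) = -35*Q
196716/Y(40) + m(-249, 398)/(-58995) = 196716/((-35*40)) + 629/(-58995) = 196716/(-1400) + 629*(-1/58995) = 196716*(-1/1400) - 629/58995 = -49179/350 - 629/58995 = -580307051/4129650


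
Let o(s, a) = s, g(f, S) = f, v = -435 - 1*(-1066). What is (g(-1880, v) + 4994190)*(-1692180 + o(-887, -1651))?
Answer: -8452315314770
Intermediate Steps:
v = 631 (v = -435 + 1066 = 631)
(g(-1880, v) + 4994190)*(-1692180 + o(-887, -1651)) = (-1880 + 4994190)*(-1692180 - 887) = 4992310*(-1693067) = -8452315314770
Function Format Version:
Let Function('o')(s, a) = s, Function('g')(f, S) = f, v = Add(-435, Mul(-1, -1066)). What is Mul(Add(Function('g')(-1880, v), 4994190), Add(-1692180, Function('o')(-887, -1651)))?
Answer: -8452315314770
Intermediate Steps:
v = 631 (v = Add(-435, 1066) = 631)
Mul(Add(Function('g')(-1880, v), 4994190), Add(-1692180, Function('o')(-887, -1651))) = Mul(Add(-1880, 4994190), Add(-1692180, -887)) = Mul(4992310, -1693067) = -8452315314770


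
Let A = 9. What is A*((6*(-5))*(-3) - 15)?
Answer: 675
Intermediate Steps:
A*((6*(-5))*(-3) - 15) = 9*((6*(-5))*(-3) - 15) = 9*(-30*(-3) - 15) = 9*(90 - 15) = 9*75 = 675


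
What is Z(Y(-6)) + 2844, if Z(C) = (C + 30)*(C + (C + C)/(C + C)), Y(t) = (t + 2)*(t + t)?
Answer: 6666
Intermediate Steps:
Y(t) = 2*t*(2 + t) (Y(t) = (2 + t)*(2*t) = 2*t*(2 + t))
Z(C) = (1 + C)*(30 + C) (Z(C) = (30 + C)*(C + (2*C)/((2*C))) = (30 + C)*(C + (2*C)*(1/(2*C))) = (30 + C)*(C + 1) = (30 + C)*(1 + C) = (1 + C)*(30 + C))
Z(Y(-6)) + 2844 = (30 + (2*(-6)*(2 - 6))² + 31*(2*(-6)*(2 - 6))) + 2844 = (30 + (2*(-6)*(-4))² + 31*(2*(-6)*(-4))) + 2844 = (30 + 48² + 31*48) + 2844 = (30 + 2304 + 1488) + 2844 = 3822 + 2844 = 6666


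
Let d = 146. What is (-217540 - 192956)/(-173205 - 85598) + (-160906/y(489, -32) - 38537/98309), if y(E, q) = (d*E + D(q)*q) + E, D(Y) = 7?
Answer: -1916736438581135/1823195868676693 ≈ -1.0513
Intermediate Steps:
y(E, q) = 7*q + 147*E (y(E, q) = (146*E + 7*q) + E = (7*q + 146*E) + E = 7*q + 147*E)
(-217540 - 192956)/(-173205 - 85598) + (-160906/y(489, -32) - 38537/98309) = (-217540 - 192956)/(-173205 - 85598) + (-160906/(7*(-32) + 147*489) - 38537/98309) = -410496/(-258803) + (-160906/(-224 + 71883) - 38537*1/98309) = -410496*(-1/258803) + (-160906/71659 - 38537/98309) = 410496/258803 + (-160906*1/71659 - 38537/98309) = 410496/258803 + (-160906/71659 - 38537/98309) = 410496/258803 - 18580030837/7044724631 = -1916736438581135/1823195868676693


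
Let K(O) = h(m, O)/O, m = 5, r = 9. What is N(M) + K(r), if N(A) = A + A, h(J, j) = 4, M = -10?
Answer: -176/9 ≈ -19.556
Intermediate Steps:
K(O) = 4/O
N(A) = 2*A
N(M) + K(r) = 2*(-10) + 4/9 = -20 + 4*(⅑) = -20 + 4/9 = -176/9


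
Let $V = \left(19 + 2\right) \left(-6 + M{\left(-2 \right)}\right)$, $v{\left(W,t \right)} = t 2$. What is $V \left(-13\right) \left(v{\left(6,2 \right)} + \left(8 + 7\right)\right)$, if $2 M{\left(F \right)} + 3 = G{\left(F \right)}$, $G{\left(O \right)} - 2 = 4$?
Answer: $\frac{46683}{2} \approx 23342.0$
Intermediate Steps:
$v{\left(W,t \right)} = 2 t$
$G{\left(O \right)} = 6$ ($G{\left(O \right)} = 2 + 4 = 6$)
$M{\left(F \right)} = \frac{3}{2}$ ($M{\left(F \right)} = - \frac{3}{2} + \frac{1}{2} \cdot 6 = - \frac{3}{2} + 3 = \frac{3}{2}$)
$V = - \frac{189}{2}$ ($V = \left(19 + 2\right) \left(-6 + \frac{3}{2}\right) = 21 \left(- \frac{9}{2}\right) = - \frac{189}{2} \approx -94.5$)
$V \left(-13\right) \left(v{\left(6,2 \right)} + \left(8 + 7\right)\right) = \left(- \frac{189}{2}\right) \left(-13\right) \left(2 \cdot 2 + \left(8 + 7\right)\right) = \frac{2457 \left(4 + 15\right)}{2} = \frac{2457}{2} \cdot 19 = \frac{46683}{2}$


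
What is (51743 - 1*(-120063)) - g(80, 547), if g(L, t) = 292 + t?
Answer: 170967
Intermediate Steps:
(51743 - 1*(-120063)) - g(80, 547) = (51743 - 1*(-120063)) - (292 + 547) = (51743 + 120063) - 1*839 = 171806 - 839 = 170967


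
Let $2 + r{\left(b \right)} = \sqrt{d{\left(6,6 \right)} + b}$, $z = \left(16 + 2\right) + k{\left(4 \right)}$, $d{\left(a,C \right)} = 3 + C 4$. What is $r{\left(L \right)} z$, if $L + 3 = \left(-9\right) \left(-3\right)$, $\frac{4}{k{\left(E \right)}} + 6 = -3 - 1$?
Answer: $- \frac{176}{5} + \frac{88 \sqrt{51}}{5} \approx 90.489$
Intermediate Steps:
$k{\left(E \right)} = - \frac{2}{5}$ ($k{\left(E \right)} = \frac{4}{-6 - 4} = \frac{4}{-10} = 4 \left(- \frac{1}{10}\right) = - \frac{2}{5}$)
$d{\left(a,C \right)} = 3 + 4 C$
$z = \frac{88}{5}$ ($z = \left(16 + 2\right) - \frac{2}{5} = 18 - \frac{2}{5} = \frac{88}{5} \approx 17.6$)
$L = 24$ ($L = -3 - -27 = -3 + 27 = 24$)
$r{\left(b \right)} = -2 + \sqrt{27 + b}$ ($r{\left(b \right)} = -2 + \sqrt{\left(3 + 4 \cdot 6\right) + b} = -2 + \sqrt{\left(3 + 24\right) + b} = -2 + \sqrt{27 + b}$)
$r{\left(L \right)} z = \left(-2 + \sqrt{27 + 24}\right) \frac{88}{5} = \left(-2 + \sqrt{51}\right) \frac{88}{5} = - \frac{176}{5} + \frac{88 \sqrt{51}}{5}$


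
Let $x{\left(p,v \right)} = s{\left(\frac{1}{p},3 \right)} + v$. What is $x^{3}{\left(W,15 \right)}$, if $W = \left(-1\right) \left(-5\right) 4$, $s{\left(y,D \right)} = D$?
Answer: $5832$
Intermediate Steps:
$W = 20$ ($W = 5 \cdot 4 = 20$)
$x{\left(p,v \right)} = 3 + v$
$x^{3}{\left(W,15 \right)} = \left(3 + 15\right)^{3} = 18^{3} = 5832$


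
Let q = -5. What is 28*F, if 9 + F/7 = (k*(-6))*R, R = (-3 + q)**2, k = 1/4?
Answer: -20580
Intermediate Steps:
k = 1/4 ≈ 0.25000
R = 64 (R = (-3 - 5)**2 = (-8)**2 = 64)
F = -735 (F = -63 + 7*(((1/4)*(-6))*64) = -63 + 7*(-3/2*64) = -63 + 7*(-96) = -63 - 672 = -735)
28*F = 28*(-735) = -20580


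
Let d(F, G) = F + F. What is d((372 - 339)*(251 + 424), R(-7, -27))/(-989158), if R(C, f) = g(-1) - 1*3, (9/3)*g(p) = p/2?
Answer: -22275/494579 ≈ -0.045038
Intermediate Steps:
g(p) = p/6 (g(p) = (p/2)/3 = p/6)
R(C, f) = -19/6 (R(C, f) = (1/6)*(-1) - 1*3 = -1/6 - 3 = -19/6)
d(F, G) = 2*F
d((372 - 339)*(251 + 424), R(-7, -27))/(-989158) = (2*((372 - 339)*(251 + 424)))/(-989158) = (2*(33*675))*(-1/989158) = (2*22275)*(-1/989158) = 44550*(-1/989158) = -22275/494579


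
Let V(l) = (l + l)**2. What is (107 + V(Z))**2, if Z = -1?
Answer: 12321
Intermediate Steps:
V(l) = 4*l**2 (V(l) = (2*l)**2 = 4*l**2)
(107 + V(Z))**2 = (107 + 4*(-1)**2)**2 = (107 + 4*1)**2 = (107 + 4)**2 = 111**2 = 12321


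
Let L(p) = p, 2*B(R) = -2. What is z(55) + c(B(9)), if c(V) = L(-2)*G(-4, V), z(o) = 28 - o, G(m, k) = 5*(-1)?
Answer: -17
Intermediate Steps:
G(m, k) = -5
B(R) = -1 (B(R) = (1/2)*(-2) = -1)
c(V) = 10 (c(V) = -2*(-5) = 10)
z(55) + c(B(9)) = (28 - 1*55) + 10 = (28 - 55) + 10 = -27 + 10 = -17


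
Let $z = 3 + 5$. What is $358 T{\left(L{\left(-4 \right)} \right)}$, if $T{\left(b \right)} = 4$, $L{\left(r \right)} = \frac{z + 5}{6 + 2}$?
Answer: $1432$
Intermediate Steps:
$z = 8$
$L{\left(r \right)} = \frac{13}{8}$ ($L{\left(r \right)} = \frac{8 + 5}{6 + 2} = \frac{13}{8}$)
$358 T{\left(L{\left(-4 \right)} \right)} = 358 \cdot 4 = 1432$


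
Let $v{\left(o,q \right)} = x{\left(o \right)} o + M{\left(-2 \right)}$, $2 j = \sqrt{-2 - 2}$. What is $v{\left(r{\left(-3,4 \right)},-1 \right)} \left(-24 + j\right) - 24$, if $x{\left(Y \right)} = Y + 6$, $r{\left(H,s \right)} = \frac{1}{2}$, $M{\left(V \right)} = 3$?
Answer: $-174 + \frac{25 i}{4} \approx -174.0 + 6.25 i$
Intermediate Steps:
$j = i$ ($j = \frac{\sqrt{-2 - 2}}{2} = \frac{\sqrt{-4}}{2} = \frac{2 i}{2} = i \approx 1.0 i$)
$r{\left(H,s \right)} = \frac{1}{2}$
$x{\left(Y \right)} = 6 + Y$
$v{\left(o,q \right)} = 3 + o \left(6 + o\right)$ ($v{\left(o,q \right)} = \left(6 + o\right) o + 3 = o \left(6 + o\right) + 3 = 3 + o \left(6 + o\right)$)
$v{\left(r{\left(-3,4 \right)},-1 \right)} \left(-24 + j\right) - 24 = \left(3 + \frac{6 + \frac{1}{2}}{2}\right) \left(-24 + i\right) - 24 = \left(3 + \frac{1}{2} \cdot \frac{13}{2}\right) \left(-24 + i\right) - 24 = \left(3 + \frac{13}{4}\right) \left(-24 + i\right) - 24 = \frac{25 \left(-24 + i\right)}{4} - 24 = \left(-150 + \frac{25 i}{4}\right) - 24 = -174 + \frac{25 i}{4}$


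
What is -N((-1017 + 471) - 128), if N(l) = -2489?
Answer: 2489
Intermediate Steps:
-N((-1017 + 471) - 128) = -1*(-2489) = 2489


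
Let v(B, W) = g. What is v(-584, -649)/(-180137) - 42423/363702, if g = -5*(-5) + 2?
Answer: -2550590635/21838729058 ≈ -0.11679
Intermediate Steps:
g = 27 (g = 25 + 2 = 27)
v(B, W) = 27
v(-584, -649)/(-180137) - 42423/363702 = 27/(-180137) - 42423/363702 = 27*(-1/180137) - 42423*1/363702 = -27/180137 - 14141/121234 = -2550590635/21838729058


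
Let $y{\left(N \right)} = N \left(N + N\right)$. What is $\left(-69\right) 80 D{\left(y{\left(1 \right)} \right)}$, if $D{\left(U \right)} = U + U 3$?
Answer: $-44160$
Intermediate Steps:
$y{\left(N \right)} = 2 N^{2}$ ($y{\left(N \right)} = N 2 N = 2 N^{2}$)
$D{\left(U \right)} = 4 U$ ($D{\left(U \right)} = U + 3 U = 4 U$)
$\left(-69\right) 80 D{\left(y{\left(1 \right)} \right)} = \left(-69\right) 80 \cdot 4 \cdot 2 \cdot 1^{2} = - 5520 \cdot 4 \cdot 2 \cdot 1 = - 5520 \cdot 4 \cdot 2 = \left(-5520\right) 8 = -44160$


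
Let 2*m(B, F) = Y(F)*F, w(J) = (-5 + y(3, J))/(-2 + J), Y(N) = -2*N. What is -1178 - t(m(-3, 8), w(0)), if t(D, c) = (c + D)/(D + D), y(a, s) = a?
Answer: -150847/128 ≈ -1178.5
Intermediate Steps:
w(J) = -2/(-2 + J) (w(J) = (-5 + 3)/(-2 + J) = -2/(-2 + J))
m(B, F) = -F² (m(B, F) = ((-2*F)*F)/2 = (-2*F²)/2 = -F²)
t(D, c) = (D + c)/(2*D) (t(D, c) = (D + c)/((2*D)) = (D + c)*(1/(2*D)) = (D + c)/(2*D))
-1178 - t(m(-3, 8), w(0)) = -1178 - (-1*8² - 2/(-2 + 0))/(2*((-1*8²))) = -1178 - (-1*64 - 2/(-2))/(2*((-1*64))) = -1178 - (-64 - 2*(-½))/(2*(-64)) = -1178 - (-1)*(-64 + 1)/(2*64) = -1178 - (-1)*(-63)/(2*64) = -1178 - 1*63/128 = -1178 - 63/128 = -150847/128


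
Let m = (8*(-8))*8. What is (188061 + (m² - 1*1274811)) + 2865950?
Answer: 2041344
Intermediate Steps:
m = -512 (m = -64*8 = -512)
(188061 + (m² - 1*1274811)) + 2865950 = (188061 + ((-512)² - 1*1274811)) + 2865950 = (188061 + (262144 - 1274811)) + 2865950 = (188061 - 1012667) + 2865950 = -824606 + 2865950 = 2041344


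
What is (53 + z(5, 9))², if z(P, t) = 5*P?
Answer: 6084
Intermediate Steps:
(53 + z(5, 9))² = (53 + 5*5)² = (53 + 25)² = 78² = 6084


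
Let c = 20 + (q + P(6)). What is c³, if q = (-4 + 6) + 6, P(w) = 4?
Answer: 32768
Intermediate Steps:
q = 8 (q = 2 + 6 = 8)
c = 32 (c = 20 + (8 + 4) = 20 + 12 = 32)
c³ = 32³ = 32768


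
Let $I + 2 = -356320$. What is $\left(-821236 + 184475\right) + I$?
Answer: $-993083$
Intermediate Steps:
$I = -356322$ ($I = -2 - 356320 = -356322$)
$\left(-821236 + 184475\right) + I = \left(-821236 + 184475\right) - 356322 = -636761 - 356322 = -993083$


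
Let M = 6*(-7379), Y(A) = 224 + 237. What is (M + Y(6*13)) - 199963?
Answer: -243776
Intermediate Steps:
Y(A) = 461
M = -44274
(M + Y(6*13)) - 199963 = (-44274 + 461) - 199963 = -43813 - 199963 = -243776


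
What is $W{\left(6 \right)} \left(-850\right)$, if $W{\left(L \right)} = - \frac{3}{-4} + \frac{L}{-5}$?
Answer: $\frac{765}{2} \approx 382.5$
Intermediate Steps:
$W{\left(L \right)} = \frac{3}{4} - \frac{L}{5}$ ($W{\left(L \right)} = \left(-3\right) \left(- \frac{1}{4}\right) + L \left(- \frac{1}{5}\right) = \frac{3}{4} - \frac{L}{5}$)
$W{\left(6 \right)} \left(-850\right) = \left(\frac{3}{4} - \frac{6}{5}\right) \left(-850\right) = \left(- \frac{9}{20}\right) \left(-850\right) = \frac{765}{2}$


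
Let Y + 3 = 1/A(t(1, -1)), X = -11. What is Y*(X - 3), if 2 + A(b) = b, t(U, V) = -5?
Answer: 44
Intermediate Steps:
A(b) = -2 + b
Y = -22/7 (Y = -3 + 1/(-2 - 5) = -3 + 1/(-7) = -3 - ⅐ = -22/7 ≈ -3.1429)
Y*(X - 3) = -22*(-11 - 3)/7 = -22/7*(-14) = 44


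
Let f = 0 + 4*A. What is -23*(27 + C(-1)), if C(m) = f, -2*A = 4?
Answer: -437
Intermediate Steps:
A = -2 (A = -1/2*4 = -2)
f = -8 (f = 0 + 4*(-2) = 0 - 8 = -8)
C(m) = -8
-23*(27 + C(-1)) = -23*(27 - 8) = -23*19 = -437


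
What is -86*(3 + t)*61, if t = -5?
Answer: 10492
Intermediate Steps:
-86*(3 + t)*61 = -86*(3 - 5)*61 = -(-172)*61 = -86*(-2)*61 = 172*61 = 10492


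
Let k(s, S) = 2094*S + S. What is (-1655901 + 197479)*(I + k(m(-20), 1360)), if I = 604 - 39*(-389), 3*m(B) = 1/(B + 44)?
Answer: -4178342569450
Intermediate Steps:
m(B) = 1/(3*(44 + B)) (m(B) = 1/(3*(B + 44)) = 1/(3*(44 + B)))
I = 15775 (I = 604 + 15171 = 15775)
k(s, S) = 2095*S
(-1655901 + 197479)*(I + k(m(-20), 1360)) = (-1655901 + 197479)*(15775 + 2095*1360) = -1458422*(15775 + 2849200) = -1458422*2864975 = -4178342569450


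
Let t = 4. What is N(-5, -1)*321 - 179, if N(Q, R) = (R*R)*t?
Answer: 1105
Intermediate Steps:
N(Q, R) = 4*R² (N(Q, R) = (R*R)*4 = R²*4 = 4*R²)
N(-5, -1)*321 - 179 = (4*(-1)²)*321 - 179 = (4*1)*321 - 179 = 4*321 - 179 = 1284 - 179 = 1105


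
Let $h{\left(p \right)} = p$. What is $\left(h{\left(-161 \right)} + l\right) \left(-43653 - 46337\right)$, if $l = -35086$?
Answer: $3171877530$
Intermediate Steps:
$\left(h{\left(-161 \right)} + l\right) \left(-43653 - 46337\right) = \left(-161 - 35086\right) \left(-43653 - 46337\right) = \left(-35247\right) \left(-89990\right) = 3171877530$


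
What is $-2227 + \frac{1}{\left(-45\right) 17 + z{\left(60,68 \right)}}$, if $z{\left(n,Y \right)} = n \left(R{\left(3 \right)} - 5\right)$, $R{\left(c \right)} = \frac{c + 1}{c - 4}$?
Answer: $- \frac{2906236}{1305} \approx -2227.0$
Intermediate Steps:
$R{\left(c \right)} = \frac{1 + c}{-4 + c}$
$z{\left(n,Y \right)} = - 9 n$ ($z{\left(n,Y \right)} = n \left(\frac{1 + 3}{-4 + 3} - 5\right) = n \left(\frac{1}{-1} \cdot 4 - 5\right) = n \left(\left(-1\right) 4 - 5\right) = n \left(-4 - 5\right) = n \left(-9\right) = - 9 n$)
$-2227 + \frac{1}{\left(-45\right) 17 + z{\left(60,68 \right)}} = -2227 + \frac{1}{\left(-45\right) 17 - 540} = -2227 + \frac{1}{-765 - 540} = -2227 + \frac{1}{-1305} = -2227 - \frac{1}{1305} = - \frac{2906236}{1305}$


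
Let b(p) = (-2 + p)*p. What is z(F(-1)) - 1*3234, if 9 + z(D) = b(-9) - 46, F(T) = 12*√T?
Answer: -3190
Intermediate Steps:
b(p) = p*(-2 + p)
z(D) = 44 (z(D) = -9 + (-9*(-2 - 9) - 46) = -9 + (-9*(-11) - 46) = -9 + (99 - 46) = -9 + 53 = 44)
z(F(-1)) - 1*3234 = 44 - 1*3234 = 44 - 3234 = -3190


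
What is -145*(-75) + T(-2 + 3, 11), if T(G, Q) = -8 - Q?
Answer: 10856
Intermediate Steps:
-145*(-75) + T(-2 + 3, 11) = -145*(-75) + (-8 - 1*11) = 10875 + (-8 - 11) = 10875 - 19 = 10856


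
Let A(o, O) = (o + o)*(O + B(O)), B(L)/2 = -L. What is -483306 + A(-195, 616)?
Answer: -243066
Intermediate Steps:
B(L) = -2*L (B(L) = 2*(-L) = -2*L)
A(o, O) = -2*O*o (A(o, O) = (o + o)*(O - 2*O) = (2*o)*(-O) = -2*O*o)
-483306 + A(-195, 616) = -483306 - 2*616*(-195) = -483306 + 240240 = -243066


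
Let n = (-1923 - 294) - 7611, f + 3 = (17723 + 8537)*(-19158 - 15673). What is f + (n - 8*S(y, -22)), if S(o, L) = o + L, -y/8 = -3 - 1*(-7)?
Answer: -914671459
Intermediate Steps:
y = -32 (y = -8*(-3 - 1*(-7)) = -8*(-3 + 7) = -8*4 = -32)
f = -914662063 (f = -3 + (17723 + 8537)*(-19158 - 15673) = -3 + 26260*(-34831) = -3 - 914662060 = -914662063)
S(o, L) = L + o
n = -9828 (n = -2217 - 7611 = -9828)
f + (n - 8*S(y, -22)) = -914662063 + (-9828 - 8*(-22 - 32)) = -914662063 + (-9828 - 8*(-54)) = -914662063 + (-9828 + 432) = -914662063 - 9396 = -914671459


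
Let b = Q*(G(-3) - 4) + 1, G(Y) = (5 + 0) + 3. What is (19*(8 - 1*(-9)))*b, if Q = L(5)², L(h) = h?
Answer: 32623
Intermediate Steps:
G(Y) = 8 (G(Y) = 5 + 3 = 8)
Q = 25 (Q = 5² = 25)
b = 101 (b = 25*(8 - 4) + 1 = 25*4 + 1 = 100 + 1 = 101)
(19*(8 - 1*(-9)))*b = (19*(8 - 1*(-9)))*101 = (19*(8 + 9))*101 = (19*17)*101 = 323*101 = 32623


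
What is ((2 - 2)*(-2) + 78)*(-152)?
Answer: -11856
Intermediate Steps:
((2 - 2)*(-2) + 78)*(-152) = (0*(-2) + 78)*(-152) = (0 + 78)*(-152) = 78*(-152) = -11856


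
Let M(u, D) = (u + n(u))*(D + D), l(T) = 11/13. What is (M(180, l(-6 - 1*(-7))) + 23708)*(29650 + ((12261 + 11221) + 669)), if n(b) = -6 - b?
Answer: 16574581672/13 ≈ 1.2750e+9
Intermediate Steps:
l(T) = 11/13 (l(T) = 11*(1/13) = 11/13)
M(u, D) = -12*D (M(u, D) = (u + (-6 - u))*(D + D) = -12*D)
(M(180, l(-6 - 1*(-7))) + 23708)*(29650 + ((12261 + 11221) + 669)) = (-12*11/13 + 23708)*(29650 + ((12261 + 11221) + 669)) = (-132/13 + 23708)*(29650 + (23482 + 669)) = 308072*(29650 + 24151)/13 = (308072/13)*53801 = 16574581672/13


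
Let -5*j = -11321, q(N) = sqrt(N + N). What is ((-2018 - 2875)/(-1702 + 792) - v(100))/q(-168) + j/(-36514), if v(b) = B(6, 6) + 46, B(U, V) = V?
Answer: -11321/182570 + 6061*I*sqrt(21)/10920 ≈ -0.062009 + 2.5435*I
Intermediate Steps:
q(N) = sqrt(2)*sqrt(N) (q(N) = sqrt(2*N) = sqrt(2)*sqrt(N))
j = 11321/5 (j = -1/5*(-11321) = 11321/5 ≈ 2264.2)
v(b) = 52 (v(b) = 6 + 46 = 52)
((-2018 - 2875)/(-1702 + 792) - v(100))/q(-168) + j/(-36514) = ((-2018 - 2875)/(-1702 + 792) - 1*52)/((sqrt(2)*sqrt(-168))) + (11321/5)/(-36514) = (-4893/(-910) - 52)/((sqrt(2)*(2*I*sqrt(42)))) + (11321/5)*(-1/36514) = (-4893*(-1/910) - 52)/((4*I*sqrt(21))) - 11321/182570 = (699/130 - 52)*(-I*sqrt(21)/84) - 11321/182570 = -(-6061)*I*sqrt(21)/10920 - 11321/182570 = 6061*I*sqrt(21)/10920 - 11321/182570 = -11321/182570 + 6061*I*sqrt(21)/10920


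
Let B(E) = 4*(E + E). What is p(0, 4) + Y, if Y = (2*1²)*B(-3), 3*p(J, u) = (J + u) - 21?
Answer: -161/3 ≈ -53.667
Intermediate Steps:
B(E) = 8*E (B(E) = 4*(2*E) = 8*E)
p(J, u) = -7 + J/3 + u/3 (p(J, u) = ((J + u) - 21)/3 = (-21 + J + u)/3 = -7 + J/3 + u/3)
Y = -48 (Y = (2*1²)*(8*(-3)) = (2*1)*(-24) = 2*(-24) = -48)
p(0, 4) + Y = (-7 + (⅓)*0 + (⅓)*4) - 48 = (-7 + 0 + 4/3) - 48 = -17/3 - 48 = -161/3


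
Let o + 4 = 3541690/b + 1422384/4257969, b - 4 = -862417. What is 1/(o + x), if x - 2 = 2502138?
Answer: 1224042606399/3062716453096843258 ≈ 3.9966e-7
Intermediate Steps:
b = -862413 (b = 4 - 862417 = -862413)
x = 2502140 (x = 2 + 2502138 = 2502140)
o = -9514078350602/1224042606399 (o = -4 + (3541690/(-862413) + 1422384/4257969) = -4 + (3541690*(-1/862413) + 1422384*(1/4257969)) = -4 + (-3541690/862413 + 474128/1419323) = -4 - 4617907925006/1224042606399 = -9514078350602/1224042606399 ≈ -7.7727)
1/(o + x) = 1/(-9514078350602/1224042606399 + 2502140) = 1/(3062716453096843258/1224042606399) = 1224042606399/3062716453096843258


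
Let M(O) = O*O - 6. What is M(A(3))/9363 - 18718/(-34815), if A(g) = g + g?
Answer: 58767028/108657615 ≈ 0.54085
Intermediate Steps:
A(g) = 2*g
M(O) = -6 + O**2 (M(O) = O**2 - 6 = -6 + O**2)
M(A(3))/9363 - 18718/(-34815) = (-6 + (2*3)**2)/9363 - 18718/(-34815) = (-6 + 6**2)*(1/9363) - 18718*(-1/34815) = (-6 + 36)*(1/9363) + 18718/34815 = 30*(1/9363) + 18718/34815 = 10/3121 + 18718/34815 = 58767028/108657615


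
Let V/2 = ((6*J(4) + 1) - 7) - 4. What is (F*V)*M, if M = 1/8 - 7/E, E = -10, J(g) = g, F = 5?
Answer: 231/2 ≈ 115.50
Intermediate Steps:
M = 33/40 (M = 1/8 - 7/(-10) = 1*(1/8) - 7*(-1/10) = 1/8 + 7/10 = 33/40 ≈ 0.82500)
V = 28 (V = 2*(((6*4 + 1) - 7) - 4) = 2*(((24 + 1) - 7) - 4) = 2*((25 - 7) - 4) = 2*(18 - 4) = 2*14 = 28)
(F*V)*M = (5*28)*(33/40) = 140*(33/40) = 231/2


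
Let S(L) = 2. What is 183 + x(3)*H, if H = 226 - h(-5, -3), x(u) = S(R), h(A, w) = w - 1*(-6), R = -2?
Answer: 629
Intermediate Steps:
h(A, w) = 6 + w (h(A, w) = w + 6 = 6 + w)
x(u) = 2
H = 223 (H = 226 - (6 - 3) = 226 - 1*3 = 226 - 3 = 223)
183 + x(3)*H = 183 + 2*223 = 183 + 446 = 629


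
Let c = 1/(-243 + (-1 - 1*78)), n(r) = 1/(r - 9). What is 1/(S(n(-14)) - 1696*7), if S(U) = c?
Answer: -322/3822785 ≈ -8.4232e-5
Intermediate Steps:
n(r) = 1/(-9 + r)
c = -1/322 (c = 1/(-243 + (-1 - 78)) = 1/(-243 - 79) = 1/(-322) = -1/322 ≈ -0.0031056)
S(U) = -1/322
1/(S(n(-14)) - 1696*7) = 1/(-1/322 - 1696*7) = 1/(-1/322 - 11872) = 1/(-3822785/322) = -322/3822785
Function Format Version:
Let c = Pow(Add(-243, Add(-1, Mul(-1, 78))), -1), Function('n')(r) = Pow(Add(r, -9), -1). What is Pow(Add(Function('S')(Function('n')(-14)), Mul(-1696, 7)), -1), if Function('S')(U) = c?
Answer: Rational(-322, 3822785) ≈ -8.4232e-5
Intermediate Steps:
Function('n')(r) = Pow(Add(-9, r), -1)
c = Rational(-1, 322) (c = Pow(Add(-243, Add(-1, -78)), -1) = Pow(Add(-243, -79), -1) = Pow(-322, -1) = Rational(-1, 322) ≈ -0.0031056)
Function('S')(U) = Rational(-1, 322)
Pow(Add(Function('S')(Function('n')(-14)), Mul(-1696, 7)), -1) = Pow(Add(Rational(-1, 322), Mul(-1696, 7)), -1) = Pow(Add(Rational(-1, 322), -11872), -1) = Pow(Rational(-3822785, 322), -1) = Rational(-322, 3822785)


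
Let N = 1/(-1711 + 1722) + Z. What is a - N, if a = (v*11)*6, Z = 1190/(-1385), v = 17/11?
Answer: 313135/3047 ≈ 102.77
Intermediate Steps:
v = 17/11 (v = 17*(1/11) = 17/11 ≈ 1.5455)
Z = -238/277 (Z = 1190*(-1/1385) = -238/277 ≈ -0.85921)
N = -2341/3047 (N = 1/(-1711 + 1722) - 238/277 = 1/11 - 238/277 = -2341/3047 ≈ -0.76830)
a = 102 (a = ((17/11)*11)*6 = 17*6 = 102)
a - N = 102 - 1*(-2341/3047) = 102 + 2341/3047 = 313135/3047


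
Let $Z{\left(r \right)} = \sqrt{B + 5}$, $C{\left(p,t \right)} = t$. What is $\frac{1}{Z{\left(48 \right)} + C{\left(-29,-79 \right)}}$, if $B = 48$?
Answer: $- \frac{79}{6188} - \frac{\sqrt{53}}{6188} \approx -0.013943$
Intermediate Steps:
$Z{\left(r \right)} = \sqrt{53}$ ($Z{\left(r \right)} = \sqrt{48 + 5} = \sqrt{53}$)
$\frac{1}{Z{\left(48 \right)} + C{\left(-29,-79 \right)}} = \frac{1}{\sqrt{53} - 79} = \frac{1}{-79 + \sqrt{53}}$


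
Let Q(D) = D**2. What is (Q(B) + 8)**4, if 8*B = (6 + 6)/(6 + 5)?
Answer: 226868693989921/54875873536 ≈ 4134.2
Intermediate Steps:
B = 3/22 (B = ((6 + 6)/(6 + 5))/8 = (12/11)/8 = (12*(1/11))/8 = (1/8)*(12/11) = 3/22 ≈ 0.13636)
(Q(B) + 8)**4 = ((3/22)**2 + 8)**4 = (9/484 + 8)**4 = (3881/484)**4 = 226868693989921/54875873536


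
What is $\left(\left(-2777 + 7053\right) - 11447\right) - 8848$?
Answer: $-16019$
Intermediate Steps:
$\left(\left(-2777 + 7053\right) - 11447\right) - 8848 = \left(4276 - 11447\right) - 8848 = -7171 - 8848 = -16019$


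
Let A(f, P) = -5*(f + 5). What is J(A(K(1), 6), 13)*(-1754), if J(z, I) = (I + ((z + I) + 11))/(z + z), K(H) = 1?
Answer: 6139/30 ≈ 204.63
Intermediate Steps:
A(f, P) = -25 - 5*f (A(f, P) = -5*(5 + f) = -25 - 5*f)
J(z, I) = (11 + z + 2*I)/(2*z) (J(z, I) = (I + ((I + z) + 11))/((2*z)) = (I + (11 + I + z))*(1/(2*z)) = (11 + z + 2*I)*(1/(2*z)) = (11 + z + 2*I)/(2*z))
J(A(K(1), 6), 13)*(-1754) = ((11 + (-25 - 5*1) + 2*13)/(2*(-25 - 5*1)))*(-1754) = ((11 + (-25 - 5) + 26)/(2*(-25 - 5)))*(-1754) = ((½)*(11 - 30 + 26)/(-30))*(-1754) = ((½)*(-1/30)*7)*(-1754) = -7/60*(-1754) = 6139/30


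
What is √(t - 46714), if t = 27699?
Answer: I*√19015 ≈ 137.89*I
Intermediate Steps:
√(t - 46714) = √(27699 - 46714) = √(-19015) = I*√19015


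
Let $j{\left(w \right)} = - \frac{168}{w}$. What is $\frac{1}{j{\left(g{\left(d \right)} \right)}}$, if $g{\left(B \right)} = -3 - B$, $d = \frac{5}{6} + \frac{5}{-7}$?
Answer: $\frac{131}{7056} \approx 0.018566$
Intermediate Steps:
$d = \frac{5}{42}$ ($d = 5 \cdot \frac{1}{6} + 5 \left(- \frac{1}{7}\right) = \frac{5}{6} - \frac{5}{7} = \frac{5}{42} \approx 0.11905$)
$\frac{1}{j{\left(g{\left(d \right)} \right)}} = \frac{1}{\left(-168\right) \frac{1}{-3 - \frac{5}{42}}} = \frac{1}{\left(-168\right) \frac{1}{- \frac{131}{42}}} = \frac{1}{\left(-168\right) \left(- \frac{42}{131}\right)} = \frac{1}{\frac{7056}{131}} = \frac{131}{7056}$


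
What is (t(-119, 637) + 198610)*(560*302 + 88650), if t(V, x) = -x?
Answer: 51031500210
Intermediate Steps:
(t(-119, 637) + 198610)*(560*302 + 88650) = (-1*637 + 198610)*(560*302 + 88650) = (-637 + 198610)*(169120 + 88650) = 197973*257770 = 51031500210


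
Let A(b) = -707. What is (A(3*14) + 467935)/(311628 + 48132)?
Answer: 116807/89940 ≈ 1.2987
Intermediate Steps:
(A(3*14) + 467935)/(311628 + 48132) = (-707 + 467935)/(311628 + 48132) = 467228/359760 = 467228*(1/359760) = 116807/89940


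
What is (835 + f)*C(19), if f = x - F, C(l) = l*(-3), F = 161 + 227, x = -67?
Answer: -21660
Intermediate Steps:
F = 388
C(l) = -3*l
f = -455 (f = -67 - 1*388 = -67 - 388 = -455)
(835 + f)*C(19) = (835 - 455)*(-3*19) = 380*(-57) = -21660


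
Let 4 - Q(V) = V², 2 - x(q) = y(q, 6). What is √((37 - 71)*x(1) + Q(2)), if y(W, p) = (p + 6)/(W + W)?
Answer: 2*√34 ≈ 11.662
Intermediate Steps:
y(W, p) = (6 + p)/(2*W) (y(W, p) = (6 + p)/((2*W)) = (6 + p)*(1/(2*W)) = (6 + p)/(2*W))
x(q) = 2 - 6/q (x(q) = 2 - (6 + 6)/(2*q) = 2 - 12/(2*q) = 2 - 6/q)
Q(V) = 4 - V²
√((37 - 71)*x(1) + Q(2)) = √((37 - 71)*(2 - 6/1) + (4 - 1*2²)) = √(-34*(2 - 6*1) + (4 - 1*4)) = √(-34*(2 - 6) + (4 - 4)) = √(-34*(-4) + 0) = √(136 + 0) = √136 = 2*√34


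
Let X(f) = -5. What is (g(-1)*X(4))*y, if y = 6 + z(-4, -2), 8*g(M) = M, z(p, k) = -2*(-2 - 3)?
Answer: 10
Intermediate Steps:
z(p, k) = 10 (z(p, k) = -2*(-5) = 10)
g(M) = M/8
y = 16 (y = 6 + 10 = 16)
(g(-1)*X(4))*y = (((⅛)*(-1))*(-5))*16 = -⅛*(-5)*16 = (5/8)*16 = 10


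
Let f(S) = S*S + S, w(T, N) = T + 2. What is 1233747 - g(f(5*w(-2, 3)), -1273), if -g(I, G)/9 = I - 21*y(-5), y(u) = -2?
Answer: 1234125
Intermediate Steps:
w(T, N) = 2 + T
f(S) = S + S² (f(S) = S² + S = S + S²)
g(I, G) = -378 - 9*I (g(I, G) = -9*(I - 21*(-2)) = -9*(I + 42) = -9*(42 + I) = -378 - 9*I)
1233747 - g(f(5*w(-2, 3)), -1273) = 1233747 - (-378 - 9*5*(2 - 2)*(1 + 5*(2 - 2))) = 1233747 - (-378 - 9*5*0*(1 + 5*0)) = 1233747 - (-378 - 0*(1 + 0)) = 1233747 - (-378 - 0) = 1233747 - (-378 - 9*0) = 1233747 - (-378 + 0) = 1233747 - 1*(-378) = 1233747 + 378 = 1234125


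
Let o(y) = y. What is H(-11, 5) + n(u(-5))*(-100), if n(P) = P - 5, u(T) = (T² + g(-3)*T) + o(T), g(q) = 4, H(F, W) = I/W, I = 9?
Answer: 2509/5 ≈ 501.80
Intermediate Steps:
H(F, W) = 9/W
u(T) = T² + 5*T (u(T) = (T² + 4*T) + T = T² + 5*T)
n(P) = -5 + P
H(-11, 5) + n(u(-5))*(-100) = 9/5 + (-5 - 5*(5 - 5))*(-100) = 9*(⅕) + (-5 - 5*0)*(-100) = 9/5 + (-5 + 0)*(-100) = 9/5 - 5*(-100) = 9/5 + 500 = 2509/5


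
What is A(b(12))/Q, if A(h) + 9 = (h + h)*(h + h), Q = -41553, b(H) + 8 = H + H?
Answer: -1015/41553 ≈ -0.024427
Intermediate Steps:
b(H) = -8 + 2*H (b(H) = -8 + (H + H) = -8 + 2*H)
A(h) = -9 + 4*h² (A(h) = -9 + (h + h)*(h + h) = -9 + (2*h)*(2*h) = -9 + 4*h²)
A(b(12))/Q = (-9 + 4*(-8 + 2*12)²)/(-41553) = (-9 + 4*(-8 + 24)²)*(-1/41553) = (-9 + 4*16²)*(-1/41553) = (-9 + 4*256)*(-1/41553) = (-9 + 1024)*(-1/41553) = 1015*(-1/41553) = -1015/41553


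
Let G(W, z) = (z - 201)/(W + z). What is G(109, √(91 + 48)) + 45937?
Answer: 269685103/5871 + 155*√139/5871 ≈ 45935.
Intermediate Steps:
G(W, z) = (-201 + z)/(W + z)
G(109, √(91 + 48)) + 45937 = (-201 + √(91 + 48))/(109 + √(91 + 48)) + 45937 = (-201 + √139)/(109 + √139) + 45937 = 45937 + (-201 + √139)/(109 + √139)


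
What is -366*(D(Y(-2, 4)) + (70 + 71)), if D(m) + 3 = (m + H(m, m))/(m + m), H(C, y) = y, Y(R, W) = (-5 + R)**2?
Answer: -50874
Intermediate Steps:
D(m) = -2 (D(m) = -3 + (m + m)/(m + m) = -3 + (2*m)/((2*m)) = -3 + (2*m)*(1/(2*m)) = -3 + 1 = -2)
-366*(D(Y(-2, 4)) + (70 + 71)) = -366*(-2 + (70 + 71)) = -366*(-2 + 141) = -366*139 = -50874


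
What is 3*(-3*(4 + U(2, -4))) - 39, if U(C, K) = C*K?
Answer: -3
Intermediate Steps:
3*(-3*(4 + U(2, -4))) - 39 = 3*(-3*(4 + 2*(-4))) - 39 = 3*(-3*(4 - 8)) - 39 = 3*(-3*(-4)) - 39 = 3*12 - 39 = 36 - 39 = -3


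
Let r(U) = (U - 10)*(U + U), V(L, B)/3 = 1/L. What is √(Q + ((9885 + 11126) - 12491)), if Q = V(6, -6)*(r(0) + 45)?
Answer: √34170/2 ≈ 92.426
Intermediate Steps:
V(L, B) = 3/L
r(U) = 2*U*(-10 + U) (r(U) = (-10 + U)*(2*U) = 2*U*(-10 + U))
Q = 45/2 (Q = (3/6)*(2*0*(-10 + 0) + 45) = (3*(⅙))*(2*0*(-10) + 45) = (0 + 45)/2 = (½)*45 = 45/2 ≈ 22.500)
√(Q + ((9885 + 11126) - 12491)) = √(45/2 + ((9885 + 11126) - 12491)) = √(45/2 + (21011 - 12491)) = √(45/2 + 8520) = √(17085/2) = √34170/2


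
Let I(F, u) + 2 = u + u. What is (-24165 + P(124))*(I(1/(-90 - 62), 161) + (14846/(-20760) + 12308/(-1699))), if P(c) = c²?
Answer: -48366127883887/17635620 ≈ -2.7425e+6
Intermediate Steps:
I(F, u) = -2 + 2*u (I(F, u) = -2 + (u + u) = -2 + 2*u)
(-24165 + P(124))*(I(1/(-90 - 62), 161) + (14846/(-20760) + 12308/(-1699))) = (-24165 + 124²)*((-2 + 2*161) + (14846/(-20760) + 12308/(-1699))) = (-24165 + 15376)*((-2 + 322) + (14846*(-1/20760) + 12308*(-1/1699))) = -8789*(320 + (-7423/10380 - 12308/1699)) = -8789*(320 - 140368717/17635620) = -8789*5503029683/17635620 = -48366127883887/17635620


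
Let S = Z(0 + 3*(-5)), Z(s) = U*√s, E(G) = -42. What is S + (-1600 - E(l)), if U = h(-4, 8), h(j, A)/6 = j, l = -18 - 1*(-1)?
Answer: -1558 - 24*I*√15 ≈ -1558.0 - 92.952*I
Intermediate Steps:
l = -17 (l = -18 + 1 = -17)
h(j, A) = 6*j
U = -24 (U = 6*(-4) = -24)
Z(s) = -24*√s
S = -24*I*√15 (S = -24*√(0 + 3*(-5)) = -24*√(0 - 15) = -24*I*√15 ≈ -92.952*I)
S + (-1600 - E(l)) = -24*I*√15 + (-1600 - 1*(-42)) = -24*I*√15 + (-1600 + 42) = -24*I*√15 - 1558 = -1558 - 24*I*√15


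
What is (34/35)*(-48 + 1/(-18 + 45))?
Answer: -1258/27 ≈ -46.593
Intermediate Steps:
(34/35)*(-48 + 1/(-18 + 45)) = (34*(1/35))*(-48 + 1/27) = 34*(-48 + 1/27)/35 = (34/35)*(-1295/27) = -1258/27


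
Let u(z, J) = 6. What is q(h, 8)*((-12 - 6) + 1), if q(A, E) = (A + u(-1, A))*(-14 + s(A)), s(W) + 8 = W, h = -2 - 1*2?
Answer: 884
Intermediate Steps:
h = -4 (h = -2 - 2 = -4)
s(W) = -8 + W
q(A, E) = (-22 + A)*(6 + A) (q(A, E) = (A + 6)*(-14 + (-8 + A)) = (6 + A)*(-22 + A) = (-22 + A)*(6 + A))
q(h, 8)*((-12 - 6) + 1) = (-132 + (-4)² - 16*(-4))*((-12 - 6) + 1) = (-132 + 16 + 64)*(-18 + 1) = -52*(-17) = 884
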